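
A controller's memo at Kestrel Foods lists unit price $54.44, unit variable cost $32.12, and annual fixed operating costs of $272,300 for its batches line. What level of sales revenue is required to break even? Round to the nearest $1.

$664,158

CM per unit = $54.44 − $32.12 = $22.32; CM ratio = $22.32 / $54.44 = 0.4100.
Break-even revenue = fixed costs × price ÷ CM = $272,300 × $54.44 ÷ $22.32 = $664,158.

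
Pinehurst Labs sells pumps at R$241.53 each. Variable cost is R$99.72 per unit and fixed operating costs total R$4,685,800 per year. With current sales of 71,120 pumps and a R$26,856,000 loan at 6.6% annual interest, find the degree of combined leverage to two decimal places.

2.78

Total contribution margin = 71,120 × R$141.81 = R$10,085,527.20.
Operating income = contribution − fixed costs = R$10,085,527.20 − R$4,685,800 = R$5,399,727.20. Interest = R$1,772,496.00, so EBIT − I = R$3,627,231.20.
DCL = contribution ÷ (EBIT − I) = R$10,085,527.20 ÷ R$3,627,231.20 = 2.7805.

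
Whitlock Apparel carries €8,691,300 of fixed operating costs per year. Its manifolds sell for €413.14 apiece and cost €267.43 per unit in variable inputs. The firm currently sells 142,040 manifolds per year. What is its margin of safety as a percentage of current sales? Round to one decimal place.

58.0%

Each unit contributes €413.14 − €267.43 = €145.71. Break-even units = €8,691,300 ÷ €145.71 = 59,647.93; break-even revenue = 59,647.93 × €413.14 = €24,642,946.14.
Current sales = 142,040 × €413.14 = €58,682,405.60.
Margin of safety = (€58,682,405.60 − €24,642,946.14) ÷ €58,682,405.60 = 58.0%.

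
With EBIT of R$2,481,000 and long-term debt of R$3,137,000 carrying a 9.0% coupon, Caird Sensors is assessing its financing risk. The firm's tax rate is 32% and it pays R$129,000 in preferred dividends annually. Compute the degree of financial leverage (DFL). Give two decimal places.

1.23

Interest = R$282,330.00.
Pre-tax preferred-dividend burden = R$129,000 ÷ (1 − 0.32) = R$189,705.88.
DFL = EBIT ÷ [EBIT − I − D_p/(1−t)] = R$2,481,000 ÷ [R$2,481,000 − R$282,330.00 − R$189,705.88] = R$2,481,000 ÷ R$2,008,964.12 = 1.2350.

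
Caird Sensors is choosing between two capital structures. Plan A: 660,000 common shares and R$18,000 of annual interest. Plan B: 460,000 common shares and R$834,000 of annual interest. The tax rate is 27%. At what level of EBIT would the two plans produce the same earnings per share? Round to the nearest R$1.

R$2,710,800

Set EPS_A = EPS_B: (EBIT − R$18,000)(1 − 0.27) ÷ 660,000 = (EBIT − R$834,000)(1 − 0.27) ÷ 460,000.
The (1 − t) factor cancels: (EBIT − 18,000) × 460,000 = (EBIT − 834,000) × 660,000.
Solving, EBIT = (834,000·660,000 − 18,000·460,000) / (660,000 − 460,000) = 542,160,000,000 / 200,000 = 2,710,800.00.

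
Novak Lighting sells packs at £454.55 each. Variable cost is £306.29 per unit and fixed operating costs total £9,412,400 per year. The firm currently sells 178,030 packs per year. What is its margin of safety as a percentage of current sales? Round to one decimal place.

64.3%

Each unit contributes £454.55 − £306.29 = £148.26. Break-even units = £9,412,400 ÷ £148.26 = 63,485.77; break-even revenue = 63,485.77 × £454.55 = £28,857,455.96.
Current sales = 178,030 × £454.55 = £80,923,536.50.
Margin of safety = (£80,923,536.50 − £28,857,455.96) ÷ £80,923,536.50 = 64.3%.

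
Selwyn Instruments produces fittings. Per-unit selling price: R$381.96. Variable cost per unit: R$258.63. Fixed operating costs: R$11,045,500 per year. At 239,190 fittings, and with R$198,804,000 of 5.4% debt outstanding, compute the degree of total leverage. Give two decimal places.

3.82

Total contribution margin = 239,190 × R$123.33 = R$29,499,302.70.
EBIT = R$29,499,302.70 − R$11,045,500 = R$18,453,802.70. Interest = R$10,735,416.00, so EBIT − I = R$7,718,386.70.
DCL = contribution ÷ (EBIT − I) = R$29,499,302.70 ÷ R$7,718,386.70 = 3.8220.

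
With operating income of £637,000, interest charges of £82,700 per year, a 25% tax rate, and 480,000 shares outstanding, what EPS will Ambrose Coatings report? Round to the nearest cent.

£0.87

Pre-tax income = £637,000 − £82,700.00 = £554,300.00.
After tax at 25%: net income = £554,300.00 × 0.75 = £415,725.00.
Per share: £415,725.00 / 480,000 shares = £0.87.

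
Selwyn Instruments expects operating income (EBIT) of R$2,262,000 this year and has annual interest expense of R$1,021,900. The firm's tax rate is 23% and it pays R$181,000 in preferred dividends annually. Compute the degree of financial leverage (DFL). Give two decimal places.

2.25

Annual interest charges come to R$1,021,900.00.
Pre-tax preferred-dividend burden = R$181,000 ÷ (1 − 0.23) = R$235,064.94.
DFL = EBIT ÷ [EBIT − I − D_p/(1−t)] = R$2,262,000 ÷ [R$2,262,000 − R$1,021,900.00 − R$235,064.94] = R$2,262,000 ÷ R$1,005,035.06 = 2.2507.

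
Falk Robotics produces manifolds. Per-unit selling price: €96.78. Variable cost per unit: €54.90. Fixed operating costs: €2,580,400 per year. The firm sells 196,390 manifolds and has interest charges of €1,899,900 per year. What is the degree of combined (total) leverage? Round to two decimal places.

2.20

Total contribution margin = 196,390 × €41.88 = €8,224,813.20.
Operating income = contribution − fixed costs = €8,224,813.20 − €2,580,400 = €5,644,413.20. Interest = €1,899,900.00.
DOL = €8,224,813.20 ÷ €5,644,413.20 = 1.4572; DFL = €5,644,413.20 ÷ €3,744,513.20 = 1.5074.
Combined leverage = 1.4572 × 1.5074 = 2.1966.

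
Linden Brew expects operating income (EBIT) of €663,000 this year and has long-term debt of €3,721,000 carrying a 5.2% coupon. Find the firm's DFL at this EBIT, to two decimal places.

Annual interest charges come to €193,492.00.
Degree of financial leverage = EBIT / (EBIT − interest) = €663,000 / €469,508.00 = 1.4121.

1.41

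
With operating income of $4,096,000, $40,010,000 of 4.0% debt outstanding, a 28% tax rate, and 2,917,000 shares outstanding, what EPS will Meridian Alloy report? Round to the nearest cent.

Interest = $1,600,400.00, so EBT = $4,096,000 − $1,600,400.00 = $2,495,600.00.
Net income = $2,495,600.00 × (1 − 0.28) = $1,796,832.00.
EPS = $1,796,832.00 ÷ 2,917,000 = $0.62.

$0.62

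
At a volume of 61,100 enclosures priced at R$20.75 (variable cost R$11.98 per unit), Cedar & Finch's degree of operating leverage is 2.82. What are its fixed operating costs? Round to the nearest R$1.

R$345,830

Total contribution margin = 61,100 × R$8.77 = R$535,847.00.
Since DOL = CM ÷ EBIT, EBIT = R$535,847.00 ÷ 2.82 = R$190,016.67.
Fixed costs = CM − EBIT = R$535,847.00 − R$190,016.67 = R$345,830.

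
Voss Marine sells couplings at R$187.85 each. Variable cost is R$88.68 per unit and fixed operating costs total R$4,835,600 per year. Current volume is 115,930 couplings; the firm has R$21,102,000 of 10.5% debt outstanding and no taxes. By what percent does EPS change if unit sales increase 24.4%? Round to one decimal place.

Total contribution margin = 115,930 × R$99.17 = R$11,496,778.10.
Operating income = contribution − fixed costs = R$11,496,778.10 − R$4,835,600 = R$6,661,178.10.
After interest of R$2,215,710.00, pre-tax earnings = R$4,445,468.10.
Degree of combined leverage = contribution ÷ (EBIT − I) = R$11,496,778.10 ÷ R$4,445,468.10 = 2.5862.
%ΔEPS = DCL × %ΔSales = 2.5862 × +24.4% = +63.1%.

+63.1%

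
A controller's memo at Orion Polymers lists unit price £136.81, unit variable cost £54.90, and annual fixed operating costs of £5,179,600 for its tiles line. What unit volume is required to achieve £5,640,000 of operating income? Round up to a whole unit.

Each unit contributes £136.81 − £54.90 = £81.91.
Required volume = (fixed costs + target profit) ÷ CM = (£5,179,600 + £5,640,000) ÷ £81.91 = 132,091.32, so 132,092 tiles.

132,092 tiles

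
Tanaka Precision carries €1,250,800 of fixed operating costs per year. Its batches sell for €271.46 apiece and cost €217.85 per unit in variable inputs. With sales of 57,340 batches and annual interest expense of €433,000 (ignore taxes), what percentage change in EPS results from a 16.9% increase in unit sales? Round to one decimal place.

Total contribution margin = 57,340 × €53.61 = €3,073,997.40.
EBIT = €3,073,997.40 − €1,250,800 = €1,823,197.40.
Interest = €433,000.00, so EBIT − I = €1,390,197.40.
Degree of combined leverage = contribution ÷ (EBIT − I) = €3,073,997.40 ÷ €1,390,197.40 = 2.2112.
%ΔEPS = DCL × %ΔSales = 2.2112 × +16.9% = +37.4%.

+37.4%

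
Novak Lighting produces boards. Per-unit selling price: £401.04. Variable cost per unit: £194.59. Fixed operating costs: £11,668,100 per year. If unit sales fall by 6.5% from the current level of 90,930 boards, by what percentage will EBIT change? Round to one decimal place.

Contribution at this volume is 90,930 × £206.45 = £18,772,498.50.
EBIT = £18,772,498.50 − £11,668,100 = £7,104,398.50.
Degree of operating leverage = £18,772,498.50 / £7,104,398.50 = 2.6424.
So EBIT moves 2.6424 × (-6.5%) = -17.2%.

-17.2%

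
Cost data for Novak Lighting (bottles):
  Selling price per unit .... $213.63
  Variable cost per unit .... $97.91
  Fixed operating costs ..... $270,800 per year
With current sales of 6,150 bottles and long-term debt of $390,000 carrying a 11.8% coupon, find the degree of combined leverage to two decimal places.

1.80

Total contribution margin = 6,150 × $115.72 = $711,678.00.
Subtracting fixed costs: EBIT = $711,678.00 − $270,800 = $440,878.00. Interest = $46,020.00, so EBIT − I = $394,858.00.
Degree of total leverage = total CM / (EBIT − interest) = $711,678.00 / $394,858.00 = 1.8024.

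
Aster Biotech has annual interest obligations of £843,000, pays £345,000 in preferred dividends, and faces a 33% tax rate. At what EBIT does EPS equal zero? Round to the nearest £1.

Grossing the preferred dividend up to pre-tax terms: £345,000 / (1 − 0.33) = £514,925.37.
Financial break-even EBIT = interest + D_p ÷ (1 − t) = £843,000 + £514,925.37 = £1,357,925.37.

£1,357,925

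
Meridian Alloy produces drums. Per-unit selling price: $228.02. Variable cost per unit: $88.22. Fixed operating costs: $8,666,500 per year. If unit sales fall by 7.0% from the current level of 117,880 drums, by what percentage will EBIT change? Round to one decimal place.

-14.8%

Total contribution margin = 117,880 × $139.80 = $16,479,624.00.
Operating income = contribution − fixed costs = $16,479,624.00 − $8,666,500 = $7,813,124.00.
So DOL = total CM / EBIT = $16,479,624.00 / $7,813,124.00 = 2.1092.
%ΔEBIT = DOL × %ΔSales = 2.1092 × -7.0% = -14.8%.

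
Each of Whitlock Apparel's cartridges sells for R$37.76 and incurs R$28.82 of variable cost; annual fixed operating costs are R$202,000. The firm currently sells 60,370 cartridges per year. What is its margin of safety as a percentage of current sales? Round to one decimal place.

Each unit contributes R$37.76 − R$28.82 = R$8.94. Break-even units = R$202,000 ÷ R$8.94 = 22,595.08; break-even revenue = 22,595.08 × R$37.76 = R$853,190.16.
Current sales = 60,370 × R$37.76 = R$2,279,571.20.
Margin of safety = (R$2,279,571.20 − R$853,190.16) ÷ R$2,279,571.20 = 62.6%.

62.6%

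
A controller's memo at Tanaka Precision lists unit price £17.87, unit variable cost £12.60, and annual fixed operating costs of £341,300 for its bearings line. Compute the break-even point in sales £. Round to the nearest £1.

£1,157,311

Contribution margin per unit = £17.87 − £12.60 = £5.27, a CM ratio of £5.27 ÷ £17.87 = 0.2949.
Break-even revenue = fixed costs × price ÷ CM = £341,300 × £17.87 ÷ £5.27 = £1,157,311.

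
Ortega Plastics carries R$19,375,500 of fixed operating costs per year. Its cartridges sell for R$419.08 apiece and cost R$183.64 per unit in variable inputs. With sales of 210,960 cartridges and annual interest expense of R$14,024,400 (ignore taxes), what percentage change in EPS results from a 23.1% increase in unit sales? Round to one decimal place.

At 210,960 units, contribution = 210,960 × R$235.44 = R$49,668,422.40.
Subtracting fixed costs: EBIT = R$49,668,422.40 − R$19,375,500 = R$30,292,922.40.
Interest = R$14,024,400.00, so EBIT − I = R$16,268,522.40.
Degree of combined leverage = contribution ÷ (EBIT − I) = R$49,668,422.40 ÷ R$16,268,522.40 = 3.0530.
EPS therefore changes by 3.0530 × (+23.1%) = +70.5%.

+70.5%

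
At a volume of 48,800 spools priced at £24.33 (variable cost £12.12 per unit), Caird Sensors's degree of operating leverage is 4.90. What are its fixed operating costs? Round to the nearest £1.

£474,246

At 48,800 units, contribution = 48,800 × £12.21 = £595,848.00.
Since DOL = CM ÷ EBIT, EBIT = £595,848.00 ÷ 4.90 = £121,601.63.
And FC = contribution − EBIT = £595,848.00 − £121,601.63 = £474,246.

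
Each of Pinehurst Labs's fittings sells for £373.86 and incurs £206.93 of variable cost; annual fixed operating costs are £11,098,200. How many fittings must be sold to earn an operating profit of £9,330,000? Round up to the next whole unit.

Each unit contributes £373.86 − £206.93 = £166.93.
Units = (FC + target) / CM = (£11,098,200 + £9,330,000) / £166.93 = 122,375.85, so 122,376 fittings.

122,376 fittings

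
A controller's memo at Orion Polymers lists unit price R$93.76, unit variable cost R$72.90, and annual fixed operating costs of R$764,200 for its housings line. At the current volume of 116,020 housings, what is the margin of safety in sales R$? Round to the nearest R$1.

Unit CM = price − variable cost = R$93.76 − R$72.90 = R$20.86. Break-even units = R$764,200 ÷ R$20.86 = 36,634.71; break-even revenue = 36,634.71 × R$93.76 = R$3,434,870.18.
Actual sales revenue = 116,020 × R$93.76 = R$10,878,035.20.
Margin of safety = R$10,878,035.20 − R$3,434,870.18 = R$7,443,165.

R$7,443,165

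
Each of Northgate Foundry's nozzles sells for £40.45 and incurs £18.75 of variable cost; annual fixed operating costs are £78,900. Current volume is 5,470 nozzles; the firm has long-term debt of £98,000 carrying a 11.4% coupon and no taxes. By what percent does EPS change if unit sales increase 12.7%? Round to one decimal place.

+52.7%

Total contribution margin = 5,470 × £21.70 = £118,699.00.
Operating income = contribution − fixed costs = £118,699.00 − £78,900 = £39,799.00.
After interest of £11,172.00, pre-tax earnings = £28,627.00.
Degree of combined leverage = contribution ÷ (EBIT − I) = £118,699.00 ÷ £28,627.00 = 4.1464.
EPS therefore changes by 4.1464 × (+12.7%) = +52.7%.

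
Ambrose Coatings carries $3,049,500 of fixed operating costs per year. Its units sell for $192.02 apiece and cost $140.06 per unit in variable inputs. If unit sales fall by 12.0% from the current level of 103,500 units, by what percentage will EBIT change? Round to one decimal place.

-27.7%

Total contribution margin = 103,500 × $51.96 = $5,377,860.00.
EBIT = $5,377,860.00 − $3,049,500 = $2,328,360.00.
Degree of operating leverage = $5,377,860.00 / $2,328,360.00 = 2.3097.
%ΔEBIT = DOL × %ΔSales = 2.3097 × -12.0% = -27.7%.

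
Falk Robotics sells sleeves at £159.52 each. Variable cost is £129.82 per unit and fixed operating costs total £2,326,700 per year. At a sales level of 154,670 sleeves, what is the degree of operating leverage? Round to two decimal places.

2.03

Contribution at this volume is 154,670 × £29.70 = £4,593,699.00.
Operating income = contribution − fixed costs = £4,593,699.00 − £2,326,700 = £2,266,999.00.
DOL = contribution ÷ EBIT = £4,593,699.00 ÷ £2,266,999.00 = 2.0263.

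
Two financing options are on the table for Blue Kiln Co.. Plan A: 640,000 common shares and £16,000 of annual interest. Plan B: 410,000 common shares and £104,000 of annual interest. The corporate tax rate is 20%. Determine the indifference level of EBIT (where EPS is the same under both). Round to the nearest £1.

At indifference, (EBIT − 16,000)(1 − t)/640,000 = (EBIT − 104,000)(1 − t)/410,000.
The (1 − t) factor cancels: (EBIT − 16,000) × 410,000 = (EBIT − 104,000) × 640,000.
EBIT × (640,000 − 410,000) = 104,000 × 640,000 − 16,000 × 410,000 = 60,000,000,000, so EBIT = 60,000,000,000 ÷ 230,000 = 260,869.57.

£260,870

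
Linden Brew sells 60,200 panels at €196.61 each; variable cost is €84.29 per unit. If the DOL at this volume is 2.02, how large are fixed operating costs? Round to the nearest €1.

€3,414,306

Contribution at this volume is 60,200 × €112.32 = €6,761,664.00.
DOL = contribution / EBIT, so EBIT = €6,761,664.00 / 2.02 = €3,347,358.42.
Fixed costs = CM − EBIT = €6,761,664.00 − €3,347,358.42 = €3,414,306.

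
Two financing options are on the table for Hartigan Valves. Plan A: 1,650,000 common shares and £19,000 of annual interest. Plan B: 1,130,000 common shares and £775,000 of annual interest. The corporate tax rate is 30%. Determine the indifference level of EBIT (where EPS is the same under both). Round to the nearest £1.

At indifference, (EBIT − 19,000)(1 − t)/1,650,000 = (EBIT − 775,000)(1 − t)/1,130,000.
The (1 − t) factor cancels: (EBIT − 19,000) × 1,130,000 = (EBIT − 775,000) × 1,650,000.
EBIT × (1,650,000 − 1,130,000) = 775,000 × 1,650,000 − 19,000 × 1,130,000 = 1,257,280,000,000, so EBIT = 1,257,280,000,000 ÷ 520,000 = 2,417,846.15.

£2,417,846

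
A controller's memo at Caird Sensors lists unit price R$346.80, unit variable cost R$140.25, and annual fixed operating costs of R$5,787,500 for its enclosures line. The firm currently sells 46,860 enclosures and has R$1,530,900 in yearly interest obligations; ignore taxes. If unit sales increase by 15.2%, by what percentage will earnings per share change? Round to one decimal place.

+62.3%

At 46,860 units, contribution = 46,860 × R$206.55 = R$9,678,933.00.
EBIT = R$9,678,933.00 − R$5,787,500 = R$3,891,433.00.
After interest of R$1,530,900.00, pre-tax earnings = R$2,360,533.00.
Degree of combined leverage = contribution ÷ (EBIT − I) = R$9,678,933.00 ÷ R$2,360,533.00 = 4.1003.
%ΔEPS = DCL × %ΔSales = 4.1003 × +15.2% = +62.3%.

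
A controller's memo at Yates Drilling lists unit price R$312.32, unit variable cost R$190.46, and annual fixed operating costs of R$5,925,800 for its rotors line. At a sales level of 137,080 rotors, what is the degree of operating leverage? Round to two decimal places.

Total contribution margin = 137,080 × R$121.86 = R$16,704,568.80.
EBIT = R$16,704,568.80 − R$5,925,800 = R$10,778,768.80.
Degree of operating leverage = R$16,704,568.80 / R$10,778,768.80 = 1.5498.

1.55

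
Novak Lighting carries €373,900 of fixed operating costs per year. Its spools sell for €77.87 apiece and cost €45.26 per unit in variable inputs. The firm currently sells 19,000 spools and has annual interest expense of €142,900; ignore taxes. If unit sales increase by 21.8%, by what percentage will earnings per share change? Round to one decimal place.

At 19,000 units, contribution = 19,000 × €32.61 = €619,590.00.
EBIT = €619,590.00 − €373,900 = €245,690.00.
After interest of €142,900.00, pre-tax earnings = €102,790.00.
DCL = total CM / (EBIT − I) = €619,590.00 / €102,790.00 = 6.0277.
%ΔEPS = DCL × %ΔSales = 6.0277 × +21.8% = +131.4%.

+131.4%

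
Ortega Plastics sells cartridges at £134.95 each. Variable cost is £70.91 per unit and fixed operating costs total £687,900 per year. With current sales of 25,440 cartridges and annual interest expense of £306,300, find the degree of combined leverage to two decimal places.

Contribution at this volume is 25,440 × £64.04 = £1,629,177.60.
EBIT = £1,629,177.60 − £687,900 = £941,277.60. Interest = £306,300.00, so EBIT − I = £634,977.60.
DCL = contribution ÷ (EBIT − I) = £1,629,177.60 ÷ £634,977.60 = 2.5657.

2.57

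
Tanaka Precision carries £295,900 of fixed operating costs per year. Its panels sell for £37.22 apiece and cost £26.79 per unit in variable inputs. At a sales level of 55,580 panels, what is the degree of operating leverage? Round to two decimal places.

Total contribution margin = 55,580 × £10.43 = £579,699.40.
EBIT = £579,699.40 − £295,900 = £283,799.40.
So DOL = total CM / EBIT = £579,699.40 / £283,799.40 = 2.0426.

2.04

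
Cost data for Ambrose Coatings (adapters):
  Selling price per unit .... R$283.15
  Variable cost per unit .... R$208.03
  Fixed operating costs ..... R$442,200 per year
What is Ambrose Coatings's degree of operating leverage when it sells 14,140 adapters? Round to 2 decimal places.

1.71

At 14,140 units, contribution = 14,140 × R$75.12 = R$1,062,196.80.
Operating income = contribution − fixed costs = R$1,062,196.80 − R$442,200 = R$619,996.80.
So DOL = total CM / EBIT = R$1,062,196.80 / R$619,996.80 = 1.7132.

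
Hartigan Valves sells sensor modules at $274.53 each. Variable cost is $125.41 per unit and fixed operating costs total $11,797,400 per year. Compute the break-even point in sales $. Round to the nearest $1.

CM per unit = $274.53 − $125.41 = $149.12; CM ratio = $149.12 / $274.53 = 0.5432.
Break-even revenue = fixed costs × price ÷ CM = $11,797,400 × $274.53 ÷ $149.12 = $21,719,020.

$21,719,020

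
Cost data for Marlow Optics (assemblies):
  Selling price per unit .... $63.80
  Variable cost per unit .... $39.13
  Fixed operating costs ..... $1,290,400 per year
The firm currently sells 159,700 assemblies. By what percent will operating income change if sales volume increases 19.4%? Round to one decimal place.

+28.8%

At 159,700 units, contribution = 159,700 × $24.67 = $3,939,799.00.
Subtracting fixed costs: EBIT = $3,939,799.00 − $1,290,400 = $2,649,399.00.
DOL = contribution ÷ EBIT = $3,939,799.00 ÷ $2,649,399.00 = 1.4871.
So EBIT moves 1.4871 × (+19.4%) = +28.8%.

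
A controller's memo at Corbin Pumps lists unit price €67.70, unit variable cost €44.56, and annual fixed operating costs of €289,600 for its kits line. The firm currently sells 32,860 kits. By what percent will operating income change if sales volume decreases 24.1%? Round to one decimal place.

-38.9%

Contribution at this volume is 32,860 × €23.14 = €760,380.40.
Subtracting fixed costs: EBIT = €760,380.40 − €289,600 = €470,780.40.
DOL = contribution ÷ EBIT = €760,380.40 ÷ €470,780.40 = 1.6151.
So EBIT moves 1.6151 × (-24.1%) = -38.9%.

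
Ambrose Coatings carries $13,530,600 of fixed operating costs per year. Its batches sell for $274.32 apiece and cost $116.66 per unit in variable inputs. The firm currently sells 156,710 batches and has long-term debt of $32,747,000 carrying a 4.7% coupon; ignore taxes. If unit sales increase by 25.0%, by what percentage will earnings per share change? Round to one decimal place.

+64.1%

Contribution at this volume is 156,710 × $157.66 = $24,706,898.60.
EBIT = $24,706,898.60 − $13,530,600 = $11,176,298.60.
After interest of $1,539,109.00, pre-tax earnings = $9,637,189.60.
DCL = total CM / (EBIT − I) = $24,706,898.60 / $9,637,189.60 = 2.5637.
%ΔEPS = DCL × %ΔSales = 2.5637 × +25.0% = +64.1%.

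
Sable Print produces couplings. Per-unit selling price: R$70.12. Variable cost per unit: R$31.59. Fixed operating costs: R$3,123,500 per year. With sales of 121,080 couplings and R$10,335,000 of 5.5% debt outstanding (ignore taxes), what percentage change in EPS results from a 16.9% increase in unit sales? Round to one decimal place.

+81.0%

Contribution at this volume is 121,080 × R$38.53 = R$4,665,212.40.
Subtracting fixed costs: EBIT = R$4,665,212.40 − R$3,123,500 = R$1,541,712.40.
After interest of R$568,425.00, pre-tax earnings = R$973,287.40.
DCL = total CM / (EBIT − I) = R$4,665,212.40 / R$973,287.40 = 4.7933.
%ΔEPS = DCL × %ΔSales = 4.7933 × +16.9% = +81.0%.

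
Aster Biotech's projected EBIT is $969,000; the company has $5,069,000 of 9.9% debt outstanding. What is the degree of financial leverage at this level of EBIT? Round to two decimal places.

Annual interest charges come to $501,831.00.
DFL = EBIT ÷ (EBIT − I) = $969,000 ÷ ($969,000 − $501,831.00) = $969,000 ÷ $467,169.00 = 2.0742.

2.07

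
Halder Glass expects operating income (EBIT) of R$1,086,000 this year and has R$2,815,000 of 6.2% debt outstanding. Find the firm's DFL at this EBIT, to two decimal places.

Interest = R$174,530.00.
Degree of financial leverage = EBIT / (EBIT − interest) = R$1,086,000 / R$911,470.00 = 1.1915.

1.19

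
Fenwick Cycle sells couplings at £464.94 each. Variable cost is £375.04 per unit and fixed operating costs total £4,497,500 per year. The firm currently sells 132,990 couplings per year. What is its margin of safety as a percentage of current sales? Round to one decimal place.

Contribution margin per unit = £464.94 − £375.04 = £89.90. Break-even units = £4,497,500 ÷ £89.90 = 50,027.81; break-even revenue = 50,027.81 × £464.94 = £23,259,929.37.
Actual sales revenue = 132,990 × £464.94 = £61,832,370.60.
Margin of safety = (£61,832,370.60 − £23,259,929.37) ÷ £61,832,370.60 = 62.4%.

62.4%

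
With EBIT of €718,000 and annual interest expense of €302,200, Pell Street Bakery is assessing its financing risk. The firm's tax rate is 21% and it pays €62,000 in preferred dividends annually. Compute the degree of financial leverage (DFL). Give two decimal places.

Interest = €302,200.00.
Pre-tax preferred-dividend burden = €62,000 ÷ (1 − 0.21) = €78,481.01.
DFL = EBIT ÷ [EBIT − I − D_p/(1−t)] = €718,000 ÷ [€718,000 − €302,200.00 − €78,481.01] = €718,000 ÷ €337,318.99 = 2.1285.

2.13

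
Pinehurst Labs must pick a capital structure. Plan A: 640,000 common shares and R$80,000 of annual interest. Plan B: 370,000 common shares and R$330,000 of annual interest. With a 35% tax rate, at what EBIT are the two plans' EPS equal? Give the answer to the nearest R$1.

R$672,593

Set EPS_A = EPS_B: (EBIT − R$80,000)(1 − 0.35) ÷ 640,000 = (EBIT − R$330,000)(1 − 0.35) ÷ 370,000.
The (1 − t) factor cancels: (EBIT − 80,000) × 370,000 = (EBIT − 330,000) × 640,000.
Solving, EBIT = (330,000·640,000 − 80,000·370,000) / (640,000 − 370,000) = 181,600,000,000 / 270,000 = 672,592.59.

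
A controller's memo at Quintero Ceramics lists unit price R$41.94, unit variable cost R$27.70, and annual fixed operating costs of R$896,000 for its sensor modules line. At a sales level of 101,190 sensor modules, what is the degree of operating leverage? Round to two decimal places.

2.64

Contribution at this volume is 101,190 × R$14.24 = R$1,440,945.60.
EBIT = R$1,440,945.60 − R$896,000 = R$544,945.60.
DOL = contribution ÷ EBIT = R$1,440,945.60 ÷ R$544,945.60 = 2.6442.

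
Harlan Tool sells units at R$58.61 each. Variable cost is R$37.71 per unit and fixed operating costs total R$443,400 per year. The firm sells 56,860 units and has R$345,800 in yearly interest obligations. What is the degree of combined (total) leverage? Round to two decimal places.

Contribution at this volume is 56,860 × R$20.90 = R$1,188,374.00.
Subtracting fixed costs: EBIT = R$1,188,374.00 − R$443,400 = R$744,974.00. Interest = R$345,800.00, so EBIT − I = R$399,174.00.
DCL = contribution ÷ (EBIT − I) = R$1,188,374.00 ÷ R$399,174.00 = 2.9771.

2.98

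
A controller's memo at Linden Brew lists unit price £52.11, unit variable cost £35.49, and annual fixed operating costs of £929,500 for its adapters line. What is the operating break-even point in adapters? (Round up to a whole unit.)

55,927 adapters

Contribution margin per unit = £52.11 − £35.49 = £16.62.
Units to break even: £929,500 ÷ £16.62 = 55,926.59, rounded up to 55,927.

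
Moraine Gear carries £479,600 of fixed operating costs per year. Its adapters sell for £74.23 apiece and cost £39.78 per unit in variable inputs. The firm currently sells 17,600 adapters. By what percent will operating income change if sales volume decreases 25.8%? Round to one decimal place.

Total contribution margin = 17,600 × £34.45 = £606,320.00.
Operating income = contribution − fixed costs = £606,320.00 − £479,600 = £126,720.00.
DOL = contribution ÷ EBIT = £606,320.00 ÷ £126,720.00 = 4.7847.
%ΔEBIT = DOL × %ΔSales = 4.7847 × -25.8% = -123.4%.

-123.4%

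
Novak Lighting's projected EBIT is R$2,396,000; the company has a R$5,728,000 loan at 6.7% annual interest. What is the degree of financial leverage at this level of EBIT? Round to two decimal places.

1.19

Annual interest charges come to R$383,776.00.
Degree of financial leverage = EBIT / (EBIT − interest) = R$2,396,000 / R$2,012,224.00 = 1.1907.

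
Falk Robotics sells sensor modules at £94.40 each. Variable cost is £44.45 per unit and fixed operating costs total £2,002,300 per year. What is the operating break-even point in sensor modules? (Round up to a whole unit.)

Unit CM = price − variable cost = £94.40 − £44.45 = £49.95.
Break-even Q = £2,002,300 / £49.95 = 40,086.09 → 40,087 sensor modules.

40,087 sensor modules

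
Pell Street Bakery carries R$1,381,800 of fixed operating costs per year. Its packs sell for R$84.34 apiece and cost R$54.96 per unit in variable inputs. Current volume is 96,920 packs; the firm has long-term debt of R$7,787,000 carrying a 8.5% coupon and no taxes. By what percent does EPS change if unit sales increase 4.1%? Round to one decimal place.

Contribution at this volume is 96,920 × R$29.38 = R$2,847,509.60.
Subtracting fixed costs: EBIT = R$2,847,509.60 − R$1,381,800 = R$1,465,709.60.
Interest = R$661,895.00, so EBIT − I = R$803,814.60.
DCL = total CM / (EBIT − I) = R$2,847,509.60 / R$803,814.60 = 3.5425.
EPS therefore changes by 3.5425 × (+4.1%) = +14.5%.

+14.5%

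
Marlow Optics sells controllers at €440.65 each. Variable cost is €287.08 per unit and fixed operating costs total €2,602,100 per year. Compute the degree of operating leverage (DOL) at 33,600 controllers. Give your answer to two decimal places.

2.02

Contribution at this volume is 33,600 × €153.57 = €5,159,952.00.
Operating income = contribution − fixed costs = €5,159,952.00 − €2,602,100 = €2,557,852.00.
DOL = contribution ÷ EBIT = €5,159,952.00 ÷ €2,557,852.00 = 2.0173.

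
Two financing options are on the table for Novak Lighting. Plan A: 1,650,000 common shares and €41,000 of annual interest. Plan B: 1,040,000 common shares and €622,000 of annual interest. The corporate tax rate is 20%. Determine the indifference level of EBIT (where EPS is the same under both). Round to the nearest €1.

€1,612,557

Set EPS_A = EPS_B: (EBIT − €41,000)(1 − 0.20) ÷ 1,650,000 = (EBIT − €622,000)(1 − 0.20) ÷ 1,040,000.
Cancelling (1 − t) and cross-multiplying: 1,040,000·(EBIT − 41,000) = 1,650,000·(EBIT − 622,000).
EBIT × (1,650,000 − 1,040,000) = 622,000 × 1,650,000 − 41,000 × 1,040,000 = 983,660,000,000, so EBIT = 983,660,000,000 ÷ 610,000 = 1,612,557.38.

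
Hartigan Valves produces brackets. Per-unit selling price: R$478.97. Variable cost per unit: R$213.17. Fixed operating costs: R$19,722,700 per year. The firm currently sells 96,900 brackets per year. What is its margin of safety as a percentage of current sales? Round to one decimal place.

Each unit contributes R$478.97 − R$213.17 = R$265.80. Break-even units = R$19,722,700 ÷ R$265.80 = 74,201.28; break-even revenue = 74,201.28 × R$478.97 = R$35,540,186.68.
Actual sales revenue = 96,900 × R$478.97 = R$46,412,193.00.
Margin of safety = (R$46,412,193.00 − R$35,540,186.68) ÷ R$46,412,193.00 = 23.4%.

23.4%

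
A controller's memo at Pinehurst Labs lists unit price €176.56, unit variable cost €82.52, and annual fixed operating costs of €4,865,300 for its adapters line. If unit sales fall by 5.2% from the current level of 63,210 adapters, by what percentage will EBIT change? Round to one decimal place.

-28.6%

Total contribution margin = 63,210 × €94.04 = €5,944,268.40.
EBIT = €5,944,268.40 − €4,865,300 = €1,078,968.40.
DOL = contribution ÷ EBIT = €5,944,268.40 ÷ €1,078,968.40 = 5.5092.
Operating income changes by 5.5092 × -5.2% = -28.6%.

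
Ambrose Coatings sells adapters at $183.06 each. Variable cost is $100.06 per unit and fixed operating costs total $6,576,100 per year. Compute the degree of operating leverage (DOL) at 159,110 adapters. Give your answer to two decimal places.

At 159,110 units, contribution = 159,110 × $83.00 = $13,206,130.00.
Operating income = contribution − fixed costs = $13,206,130.00 − $6,576,100 = $6,630,030.00.
Degree of operating leverage = $13,206,130.00 / $6,630,030.00 = 1.9919.

1.99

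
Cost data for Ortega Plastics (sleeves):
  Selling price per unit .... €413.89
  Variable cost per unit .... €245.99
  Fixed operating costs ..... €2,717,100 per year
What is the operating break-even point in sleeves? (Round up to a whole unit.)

Contribution margin per unit = €413.89 − €245.99 = €167.90.
Break-even Q = €2,717,100 / €167.90 = 16,182.85 → 16,183 sleeves.

16,183 sleeves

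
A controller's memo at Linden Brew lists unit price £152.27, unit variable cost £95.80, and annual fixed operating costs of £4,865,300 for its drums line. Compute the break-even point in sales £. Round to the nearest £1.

CM per unit = £152.27 − £95.80 = £56.47; CM ratio = £56.47 / £152.27 = 0.3709.
Break-even sales = FC ÷ CM ratio = £4,865,300 × £152.27 / £56.47 = £13,119,165.

£13,119,165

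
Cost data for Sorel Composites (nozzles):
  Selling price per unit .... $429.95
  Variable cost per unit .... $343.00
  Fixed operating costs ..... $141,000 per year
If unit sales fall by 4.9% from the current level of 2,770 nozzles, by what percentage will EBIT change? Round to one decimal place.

Contribution at this volume is 2,770 × $86.95 = $240,851.50.
Subtracting fixed costs: EBIT = $240,851.50 − $141,000 = $99,851.50.
So DOL = total CM / EBIT = $240,851.50 / $99,851.50 = 2.4121.
So EBIT moves 2.4121 × (-4.9%) = -11.8%.

-11.8%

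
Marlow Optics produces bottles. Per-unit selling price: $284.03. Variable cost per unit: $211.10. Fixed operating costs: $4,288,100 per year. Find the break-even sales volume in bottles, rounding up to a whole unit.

Each unit contributes $284.03 − $211.10 = $72.93.
Break-even volume = fixed costs ÷ CM per unit = $4,288,100 ÷ $72.93 = 58,797.48, so 58,798 bottles.

58,798 bottles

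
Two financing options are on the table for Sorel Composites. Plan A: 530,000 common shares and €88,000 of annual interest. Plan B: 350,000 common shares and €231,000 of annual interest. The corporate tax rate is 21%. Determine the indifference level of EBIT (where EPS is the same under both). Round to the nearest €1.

At indifference, (EBIT − 88,000)(1 − t)/530,000 = (EBIT − 231,000)(1 − t)/350,000.
Cancelling (1 − t) and cross-multiplying: 350,000·(EBIT − 88,000) = 530,000·(EBIT − 231,000).
EBIT × (530,000 − 350,000) = 231,000 × 530,000 − 88,000 × 350,000 = 91,630,000,000, so EBIT = 91,630,000,000 ÷ 180,000 = 509,055.56.

€509,056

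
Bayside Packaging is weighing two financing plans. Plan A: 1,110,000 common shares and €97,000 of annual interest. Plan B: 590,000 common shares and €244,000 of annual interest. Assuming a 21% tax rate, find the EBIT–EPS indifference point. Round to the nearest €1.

€410,788

At indifference, (EBIT − 97,000)(1 − t)/1,110,000 = (EBIT − 244,000)(1 − t)/590,000.
Cancelling (1 − t) and cross-multiplying: 590,000·(EBIT − 97,000) = 1,110,000·(EBIT − 244,000).
Solving, EBIT = (244,000·1,110,000 − 97,000·590,000) / (1,110,000 − 590,000) = 213,610,000,000 / 520,000 = 410,788.46.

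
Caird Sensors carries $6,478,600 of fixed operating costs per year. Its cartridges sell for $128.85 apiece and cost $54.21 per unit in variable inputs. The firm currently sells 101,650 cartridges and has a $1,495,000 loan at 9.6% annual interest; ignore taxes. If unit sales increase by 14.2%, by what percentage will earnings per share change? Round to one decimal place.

+111.6%

Contribution at this volume is 101,650 × $74.64 = $7,587,156.00.
Subtracting fixed costs: EBIT = $7,587,156.00 − $6,478,600 = $1,108,556.00.
Interest = $143,520.00, so EBIT − I = $965,036.00.
Degree of combined leverage = contribution ÷ (EBIT − I) = $7,587,156.00 ÷ $965,036.00 = 7.8620.
EPS therefore changes by 7.8620 × (+14.2%) = +111.6%.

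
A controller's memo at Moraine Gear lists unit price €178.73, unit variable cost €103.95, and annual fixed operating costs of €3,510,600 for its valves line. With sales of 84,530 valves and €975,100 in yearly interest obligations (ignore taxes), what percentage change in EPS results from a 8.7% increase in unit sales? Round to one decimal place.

+30.0%

At 84,530 units, contribution = 84,530 × €74.78 = €6,321,153.40.
Operating income = contribution − fixed costs = €6,321,153.40 − €3,510,600 = €2,810,553.40.
After interest of €975,100.00, pre-tax earnings = €1,835,453.40.
DCL = total CM / (EBIT − I) = €6,321,153.40 / €1,835,453.40 = 3.4439.
%ΔEPS = DCL × %ΔSales = 3.4439 × +8.7% = +30.0%.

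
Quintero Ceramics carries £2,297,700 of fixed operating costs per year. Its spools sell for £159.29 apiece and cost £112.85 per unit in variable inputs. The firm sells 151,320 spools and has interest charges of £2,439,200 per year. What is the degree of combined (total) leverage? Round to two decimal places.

3.07

Total contribution margin = 151,320 × £46.44 = £7,027,300.80.
Operating income = contribution − fixed costs = £7,027,300.80 − £2,297,700 = £4,729,600.80. Interest = £2,439,200.00.
DOL = £7,027,300.80 ÷ £4,729,600.80 = 1.4858; DFL = £4,729,600.80 ÷ £2,290,400.80 = 2.0650.
Combined leverage = 1.4858 × 2.0650 = 3.0682.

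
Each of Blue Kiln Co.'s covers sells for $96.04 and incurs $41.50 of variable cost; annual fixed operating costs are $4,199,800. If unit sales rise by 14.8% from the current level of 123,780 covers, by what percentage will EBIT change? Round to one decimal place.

At 123,780 units, contribution = 123,780 × $54.54 = $6,750,961.20.
Operating income = contribution − fixed costs = $6,750,961.20 − $4,199,800 = $2,551,161.20.
So DOL = total CM / EBIT = $6,750,961.20 / $2,551,161.20 = 2.6462.
So EBIT moves 2.6462 × (+14.8%) = +39.2%.

+39.2%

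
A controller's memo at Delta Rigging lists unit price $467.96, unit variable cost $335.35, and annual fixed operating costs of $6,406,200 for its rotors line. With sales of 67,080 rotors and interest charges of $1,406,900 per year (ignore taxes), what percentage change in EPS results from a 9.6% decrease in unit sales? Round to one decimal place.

At 67,080 units, contribution = 67,080 × $132.61 = $8,895,478.80.
Subtracting fixed costs: EBIT = $8,895,478.80 − $6,406,200 = $2,489,278.80.
After interest of $1,406,900.00, pre-tax earnings = $1,082,378.80.
DCL = total CM / (EBIT − I) = $8,895,478.80 / $1,082,378.80 = 8.2185.
%ΔEPS = DCL × %ΔSales = 8.2185 × -9.6% = -78.9%.

-78.9%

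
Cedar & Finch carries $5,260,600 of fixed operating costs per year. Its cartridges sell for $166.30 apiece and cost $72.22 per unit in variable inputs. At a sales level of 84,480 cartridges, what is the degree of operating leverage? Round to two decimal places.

Total contribution margin = 84,480 × $94.08 = $7,947,878.40.
EBIT = $7,947,878.40 − $5,260,600 = $2,687,278.40.
DOL = contribution ÷ EBIT = $7,947,878.40 ÷ $2,687,278.40 = 2.9576.

2.96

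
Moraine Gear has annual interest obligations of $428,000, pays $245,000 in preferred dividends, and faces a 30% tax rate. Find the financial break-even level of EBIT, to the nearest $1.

Grossing the preferred dividend up to pre-tax terms: $245,000 / (1 − 0.30) = $350,000.00.
EPS = 0 when EBIT covers interest plus the pre-tax preferred burden: $428,000 + $350,000.00 = $778,000.00.

$778,000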